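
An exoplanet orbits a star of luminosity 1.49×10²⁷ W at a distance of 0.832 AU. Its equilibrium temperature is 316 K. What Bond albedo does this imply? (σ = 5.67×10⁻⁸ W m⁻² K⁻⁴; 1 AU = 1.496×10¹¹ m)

A ≈ 0.70

d = 0.832 AU = 1.24×10¹¹ m.
Flux: S = L/(4πd²) = 1.49×10²⁷/(4π×(1.24×10¹¹)²) = 7650 W m⁻².
From T_eq⁴ = S(1−A)/(4σ): 1−A = 4σT_eq⁴/S.
1−A = 4 × 5.67×10⁻⁸ × (316)⁴ / 7650 = 0.295.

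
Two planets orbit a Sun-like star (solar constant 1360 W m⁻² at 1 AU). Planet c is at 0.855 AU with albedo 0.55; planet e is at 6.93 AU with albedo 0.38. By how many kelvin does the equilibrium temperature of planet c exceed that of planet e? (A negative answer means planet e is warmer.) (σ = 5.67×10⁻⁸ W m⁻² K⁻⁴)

T_eq = [S₀(1−A)/(4σd²)]^(1/4), so T ∝ (1−A)^(1/4) / √d.
T₁ = [1360×0.45/(4×5.67×10⁻⁸×0.855²)]^(1/4) = 246.49 K.
T₂ = [1360×0.62/(4×5.67×10⁻⁸×6.93²)]^(1/4) = 93.80 K.

ΔT ≈ 152.7 K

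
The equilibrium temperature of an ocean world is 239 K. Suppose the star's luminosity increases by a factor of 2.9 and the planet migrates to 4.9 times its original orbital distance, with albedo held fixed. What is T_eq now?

T_eq ∝ L^(1/4) · d^(−1/2).
T′ = 239 × 2.9^(1/4) / 4.9^(1/2) = 141 K.

T_eq ≈ 141 K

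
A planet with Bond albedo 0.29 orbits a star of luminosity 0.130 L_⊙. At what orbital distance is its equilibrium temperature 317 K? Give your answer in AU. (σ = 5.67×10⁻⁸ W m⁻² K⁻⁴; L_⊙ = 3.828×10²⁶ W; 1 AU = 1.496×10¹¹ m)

L = 0.130 × 3.828×10²⁶ = 4.98×10²⁵ W.
From T_eq⁴ = L(1−A)/(16πσd²): d = √[L(1−A)/(16πσT_eq⁴)].
d = √[4.98×10²⁵ × 0.71 / (16π × 5.67×10⁻⁸ × (317)⁴)] = 3.50×10¹⁰ m = 0.234 AU.

d ≈ 0.234 AU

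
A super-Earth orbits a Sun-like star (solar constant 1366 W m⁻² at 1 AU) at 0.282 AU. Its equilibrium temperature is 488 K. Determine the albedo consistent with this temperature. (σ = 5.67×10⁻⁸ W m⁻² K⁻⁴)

A ≈ 0.25

Flux at 0.282 AU: S = 1366/0.282² = 1.72×10⁴ W m⁻².
From T_eq⁴ = S(1−A)/(4σ): 1−A = 4σT_eq⁴/S.
1−A = 4 × 5.67×10⁻⁸ × (488)⁴ / 1.72×10⁴ = 0.749.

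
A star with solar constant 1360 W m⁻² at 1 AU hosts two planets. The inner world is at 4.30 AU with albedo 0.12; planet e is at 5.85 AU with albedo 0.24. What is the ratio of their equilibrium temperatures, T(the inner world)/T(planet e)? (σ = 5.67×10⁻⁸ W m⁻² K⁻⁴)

T_eq = [S₀(1−A)/(4σd²)]^(1/4), so T ∝ (1−A)^(1/4) / √d.
T₁ = [1360×0.88/(4×5.67×10⁻⁸×4.30²)]^(1/4) = 129.98 K.
T₂ = [1360×0.76/(4×5.67×10⁻⁸×5.85²)]^(1/4) = 107.42 K.

T₁/T₂ ≈ 1.210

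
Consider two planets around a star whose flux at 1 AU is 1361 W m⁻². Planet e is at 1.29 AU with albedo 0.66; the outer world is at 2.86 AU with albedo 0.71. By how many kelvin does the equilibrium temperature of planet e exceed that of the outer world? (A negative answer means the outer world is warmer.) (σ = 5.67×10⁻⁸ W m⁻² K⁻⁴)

T_eq = [S₀(1−A)/(4σd²)]^(1/4), so T ∝ (1−A)^(1/4) / √d.
T₁ = [1361×0.34/(4×5.67×10⁻⁸×1.29²)]^(1/4) = 187.12 K.
T₂ = [1361×0.29/(4×5.67×10⁻⁸×2.86²)]^(1/4) = 120.77 K.

ΔT ≈ 66.4 K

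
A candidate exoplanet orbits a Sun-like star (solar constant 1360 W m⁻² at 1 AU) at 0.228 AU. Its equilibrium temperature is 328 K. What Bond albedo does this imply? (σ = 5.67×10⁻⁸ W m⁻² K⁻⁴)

Flux at 0.228 AU: S = 1360/0.228² = 2.62×10⁴ W m⁻².
From T_eq⁴ = S(1−A)/(4σ): 1−A = 4σT_eq⁴/S.
1−A = 4 × 5.67×10⁻⁸ × (328)⁴ / 2.62×10⁴ = 0.100.

A ≈ 0.90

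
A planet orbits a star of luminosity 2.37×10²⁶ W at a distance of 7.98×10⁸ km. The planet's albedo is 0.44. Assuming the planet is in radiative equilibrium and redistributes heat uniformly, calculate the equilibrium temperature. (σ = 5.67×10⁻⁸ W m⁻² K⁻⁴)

d = 7.98×10⁸ km = 7.98×10¹¹ m.
Flux: S = L/(4πd²) = 2.37×10²⁶/(4π×(7.98×10¹¹)²) = 29.6 W m⁻².
Energy balance: absorbed = emitted ⇒ πR²·S(1−A) = 4πR²·σT_eq⁴, so T_eq⁴ = S(1−A)/(4σ).
T_eq = [29.6 × 0.56 / (4 × 5.67×10⁻⁸)]^(1/4) = (7.31×10⁷)^(1/4) = 92.5 K.

T_eq ≈ 92.5 K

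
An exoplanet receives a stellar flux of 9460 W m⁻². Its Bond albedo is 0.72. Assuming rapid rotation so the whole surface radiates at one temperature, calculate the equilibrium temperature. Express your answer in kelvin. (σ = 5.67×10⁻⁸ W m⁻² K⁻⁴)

T_eq ≈ 329 K

Energy balance: absorbed = emitted ⇒ πR²·S(1−A) = 4πR²·σT_eq⁴, so T_eq⁴ = S(1−A)/(4σ).
T_eq = [9460 × 0.28 / (4 × 5.67×10⁻⁸)]^(1/4) = (1.17×10¹⁰)^(1/4) = 329 K.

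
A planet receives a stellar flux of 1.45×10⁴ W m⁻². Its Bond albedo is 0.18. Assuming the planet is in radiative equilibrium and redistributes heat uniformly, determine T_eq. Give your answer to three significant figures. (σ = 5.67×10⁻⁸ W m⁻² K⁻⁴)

T_eq ≈ 479 K

Energy balance: absorbed = emitted ⇒ πR²·S(1−A) = 4πR²·σT_eq⁴, so T_eq⁴ = S(1−A)/(4σ).
T_eq = [1.45×10⁴ × 0.82 / (4 × 5.67×10⁻⁸)]^(1/4) = (5.24×10¹⁰)^(1/4) = 479 K.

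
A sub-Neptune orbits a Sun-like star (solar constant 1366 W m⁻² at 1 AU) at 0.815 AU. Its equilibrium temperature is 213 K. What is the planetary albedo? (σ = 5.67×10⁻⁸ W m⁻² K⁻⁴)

A ≈ 0.77

Flux at 0.815 AU: S = 1366/0.815² = 2060 W m⁻².
From T_eq⁴ = S(1−A)/(4σ): 1−A = 4σT_eq⁴/S.
1−A = 4 × 5.67×10⁻⁸ × (213)⁴ / 2060 = 0.227.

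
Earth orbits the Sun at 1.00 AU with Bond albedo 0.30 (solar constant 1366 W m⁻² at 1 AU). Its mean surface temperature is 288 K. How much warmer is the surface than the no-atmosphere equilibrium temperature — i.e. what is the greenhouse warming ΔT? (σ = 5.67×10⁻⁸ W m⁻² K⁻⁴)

ΔT ≈ 33.2 K

S = 1366/1.00² = 1366 W m⁻².
T_eq = [S(1−A)/(4σ)]^(1/4) = [1366×0.70/(4×5.67×10⁻⁸)]^(1/4) = 254.8 K.
ΔT = T_surf − T_eq = 288 − 254.8.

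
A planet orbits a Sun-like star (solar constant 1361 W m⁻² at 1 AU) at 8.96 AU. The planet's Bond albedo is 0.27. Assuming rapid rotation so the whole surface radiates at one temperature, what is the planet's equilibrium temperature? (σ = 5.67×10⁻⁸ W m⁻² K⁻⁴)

Flux at 8.96 AU: S = 1361/8.96² = 17.0 W m⁻².
Energy balance: absorbed = emitted ⇒ πR²·S(1−A) = 4πR²·σT_eq⁴, so T_eq⁴ = S(1−A)/(4σ).
T_eq = [17.0 × 0.73 / (4 × 5.67×10⁻⁸)]^(1/4) = (5.46×10⁷)^(1/4) = 85.9 K.

T_eq ≈ 85.9 K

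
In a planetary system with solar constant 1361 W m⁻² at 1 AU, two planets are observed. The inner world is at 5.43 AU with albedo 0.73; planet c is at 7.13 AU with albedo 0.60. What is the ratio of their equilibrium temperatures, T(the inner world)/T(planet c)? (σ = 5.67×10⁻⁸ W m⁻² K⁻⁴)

T_eq = [S₀(1−A)/(4σd²)]^(1/4), so T ∝ (1−A)^(1/4) / √d.
T₁ = [1361×0.27/(4×5.67×10⁻⁸×5.43²)]^(1/4) = 86.10 K.
T₂ = [1361×0.40/(4×5.67×10⁻⁸×7.13²)]^(1/4) = 82.89 K.

T₁/T₂ ≈ 1.039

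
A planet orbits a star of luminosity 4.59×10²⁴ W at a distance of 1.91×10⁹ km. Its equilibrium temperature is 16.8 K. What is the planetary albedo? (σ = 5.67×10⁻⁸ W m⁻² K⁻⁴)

A ≈ 0.82

d = 1.91×10⁹ km = 1.91×10¹² m.
Flux: S = L/(4πd²) = 4.59×10²⁴/(4π×(1.91×10¹²)²) = 0.100 W m⁻².
From T_eq⁴ = S(1−A)/(4σ): 1−A = 4σT_eq⁴/S.
1−A = 4 × 5.67×10⁻⁸ × (16.8)⁴ / 0.100 = 0.180.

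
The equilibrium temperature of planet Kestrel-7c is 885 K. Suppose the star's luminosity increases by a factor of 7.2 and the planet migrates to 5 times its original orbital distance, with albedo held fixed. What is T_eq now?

T_eq ∝ L^(1/4) · d^(−1/2).
T′ = 885 × 7.2^(1/4) / 5^(1/2) = 648 K.

T_eq ≈ 648 K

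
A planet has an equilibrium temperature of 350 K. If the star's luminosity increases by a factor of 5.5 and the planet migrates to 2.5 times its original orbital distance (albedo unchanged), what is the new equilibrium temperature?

T_eq ∝ L^(1/4) · d^(−1/2).
T′ = 350 × 5.5^(1/4) / 2.5^(1/2) = 339 K.

T_eq ≈ 339 K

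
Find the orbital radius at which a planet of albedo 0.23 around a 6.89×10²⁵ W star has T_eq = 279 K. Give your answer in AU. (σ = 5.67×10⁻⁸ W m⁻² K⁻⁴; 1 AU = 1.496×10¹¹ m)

d ≈ 0.371 AU

From T_eq⁴ = L(1−A)/(16πσd²): d = √[L(1−A)/(16πσT_eq⁴)].
d = √[6.89×10²⁵ × 0.77 / (16π × 5.67×10⁻⁸ × (279)⁴)] = 5.54×10¹⁰ m = 0.371 AU.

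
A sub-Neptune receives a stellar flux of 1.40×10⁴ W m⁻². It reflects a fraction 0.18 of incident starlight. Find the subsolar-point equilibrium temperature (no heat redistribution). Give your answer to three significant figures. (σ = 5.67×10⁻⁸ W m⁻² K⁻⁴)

At the subsolar point the surface absorbs S(1−A) and emits σT⁴ per unit area — no factor of 4, since only the local patch is in balance.
T = [1.40×10⁴ × 0.82 / 5.67×10⁻⁸]^(1/4) = (2.02×10¹¹)^(1/4) = 671 K.

T_ss ≈ 671 K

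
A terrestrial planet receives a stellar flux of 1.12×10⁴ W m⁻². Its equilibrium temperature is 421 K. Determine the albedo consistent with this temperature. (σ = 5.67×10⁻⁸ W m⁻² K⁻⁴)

A ≈ 0.36

From T_eq⁴ = S(1−A)/(4σ): 1−A = 4σT_eq⁴/S.
1−A = 4 × 5.67×10⁻⁸ × (421)⁴ / 1.12×10⁴ = 0.636.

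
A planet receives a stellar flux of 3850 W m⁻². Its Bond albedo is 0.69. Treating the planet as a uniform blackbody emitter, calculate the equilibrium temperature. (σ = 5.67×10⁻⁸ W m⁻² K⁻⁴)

Energy balance: absorbed = emitted ⇒ πR²·S(1−A) = 4πR²·σT_eq⁴, so T_eq⁴ = S(1−A)/(4σ).
T_eq = [3850 × 0.31 / (4 × 5.67×10⁻⁸)]^(1/4) = (5.26×10⁹)^(1/4) = 269 K.

T_eq ≈ 269 K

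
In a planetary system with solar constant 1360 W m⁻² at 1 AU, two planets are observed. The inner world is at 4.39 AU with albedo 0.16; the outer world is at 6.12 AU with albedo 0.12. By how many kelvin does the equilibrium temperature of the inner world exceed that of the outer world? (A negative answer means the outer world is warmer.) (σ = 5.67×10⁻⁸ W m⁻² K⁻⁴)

T_eq = [S₀(1−A)/(4σd²)]^(1/4), so T ∝ (1−A)^(1/4) / √d.
T₁ = [1360×0.84/(4×5.67×10⁻⁸×4.39²)]^(1/4) = 127.15 K.
T₂ = [1360×0.88/(4×5.67×10⁻⁸×6.12²)]^(1/4) = 108.95 K.

ΔT ≈ 18.2 K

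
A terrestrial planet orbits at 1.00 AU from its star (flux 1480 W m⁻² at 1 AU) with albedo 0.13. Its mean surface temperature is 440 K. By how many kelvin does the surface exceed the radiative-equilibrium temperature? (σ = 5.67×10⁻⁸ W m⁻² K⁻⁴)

S = 1480/1.00² = 1480 W m⁻².
T_eq = [S(1−A)/(4σ)]^(1/4) = [1480×0.87/(4×5.67×10⁻⁸)]^(1/4) = 274.5 K.
ΔT = T_surf − T_eq = 440 − 274.5.

ΔT ≈ 165.5 K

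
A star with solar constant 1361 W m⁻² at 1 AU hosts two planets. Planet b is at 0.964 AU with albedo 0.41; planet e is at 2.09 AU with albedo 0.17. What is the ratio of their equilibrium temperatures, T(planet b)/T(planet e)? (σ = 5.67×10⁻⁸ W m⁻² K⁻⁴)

T₁/T₂ ≈ 1.352

T_eq = [S₀(1−A)/(4σd²)]^(1/4), so T ∝ (1−A)^(1/4) / √d.
T₁ = [1361×0.59/(4×5.67×10⁻⁸×0.964²)]^(1/4) = 248.44 K.
T₂ = [1361×0.83/(4×5.67×10⁻⁸×2.09²)]^(1/4) = 183.76 K.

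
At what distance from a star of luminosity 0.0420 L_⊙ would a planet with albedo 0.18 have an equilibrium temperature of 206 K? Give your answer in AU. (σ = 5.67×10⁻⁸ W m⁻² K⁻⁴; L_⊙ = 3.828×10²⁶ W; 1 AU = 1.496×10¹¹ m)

d ≈ 0.339 AU

L = 0.0420 × 3.828×10²⁶ = 1.61×10²⁵ W.
From T_eq⁴ = L(1−A)/(16πσd²): d = √[L(1−A)/(16πσT_eq⁴)].
d = √[1.61×10²⁵ × 0.82 / (16π × 5.67×10⁻⁸ × (206)⁴)] = 5.07×10¹⁰ m = 0.339 AU.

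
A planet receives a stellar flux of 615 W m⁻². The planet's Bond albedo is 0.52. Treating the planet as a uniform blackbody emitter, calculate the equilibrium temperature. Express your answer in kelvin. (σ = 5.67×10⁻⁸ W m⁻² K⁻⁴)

Energy balance: absorbed = emitted ⇒ πR²·S(1−A) = 4πR²·σT_eq⁴, so T_eq⁴ = S(1−A)/(4σ).
T_eq = [615 × 0.48 / (4 × 5.67×10⁻⁸)]^(1/4) = (1.30×10⁹)^(1/4) = 190 K.

T_eq ≈ 190 K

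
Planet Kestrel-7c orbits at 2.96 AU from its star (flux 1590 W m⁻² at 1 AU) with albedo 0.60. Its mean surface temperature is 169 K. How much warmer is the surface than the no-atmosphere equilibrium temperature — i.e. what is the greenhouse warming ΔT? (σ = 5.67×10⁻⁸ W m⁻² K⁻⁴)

S = 1590/2.96² = 181.5 W m⁻².
T_eq = [S(1−A)/(4σ)]^(1/4) = [181.5×0.40/(4×5.67×10⁻⁸)]^(1/4) = 133.8 K.
ΔT = T_surf − T_eq = 169 − 133.8.

ΔT ≈ 35.2 K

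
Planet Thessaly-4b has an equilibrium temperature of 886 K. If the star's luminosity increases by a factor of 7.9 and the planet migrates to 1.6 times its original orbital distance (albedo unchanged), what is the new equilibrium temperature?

T_eq ≈ 1170 K

T_eq ∝ L^(1/4) · d^(−1/2).
T′ = 886 × 7.9^(1/4) / 1.6^(1/2) = 1170 K.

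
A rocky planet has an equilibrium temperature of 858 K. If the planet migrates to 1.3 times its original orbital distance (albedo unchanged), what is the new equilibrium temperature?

T_eq ≈ 753 K

T_eq ∝ L^(1/4) · d^(−1/2).
T′ = 858 / 1.3^(1/2) = 753 K.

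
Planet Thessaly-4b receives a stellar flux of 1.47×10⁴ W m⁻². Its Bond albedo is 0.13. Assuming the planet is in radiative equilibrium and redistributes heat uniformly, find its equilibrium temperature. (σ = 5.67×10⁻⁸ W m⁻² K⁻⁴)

T_eq ≈ 487 K

Energy balance: absorbed = emitted ⇒ πR²·S(1−A) = 4πR²·σT_eq⁴, so T_eq⁴ = S(1−A)/(4σ).
T_eq = [1.47×10⁴ × 0.87 / (4 × 5.67×10⁻⁸)]^(1/4) = (5.64×10¹⁰)^(1/4) = 487 K.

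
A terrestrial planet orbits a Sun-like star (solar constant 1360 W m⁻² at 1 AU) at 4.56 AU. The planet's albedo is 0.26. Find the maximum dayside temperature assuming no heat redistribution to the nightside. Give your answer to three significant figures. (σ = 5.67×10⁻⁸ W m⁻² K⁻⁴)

Flux at 4.56 AU: S = 1360/4.56² = 65.4 W m⁻².
With no redistribution each surface element balances locally: S(1−A) = σT⁴.
T = [65.4 × 0.74 / 5.67×10⁻⁸]^(1/4) = (8.54×10⁸)^(1/4) = 171 K.

T_ss ≈ 171 K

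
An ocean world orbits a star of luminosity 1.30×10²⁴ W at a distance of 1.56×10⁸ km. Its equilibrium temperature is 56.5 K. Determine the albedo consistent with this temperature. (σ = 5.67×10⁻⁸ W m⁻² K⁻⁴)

A ≈ 0.46

d = 1.56×10⁸ km = 1.56×10¹¹ m.
Flux: S = L/(4πd²) = 1.30×10²⁴/(4π×(1.56×10¹¹)²) = 4.25 W m⁻².
From T_eq⁴ = S(1−A)/(4σ): 1−A = 4σT_eq⁴/S.
1−A = 4 × 5.67×10⁻⁸ × (56.5)⁴ / 4.25 = 0.544.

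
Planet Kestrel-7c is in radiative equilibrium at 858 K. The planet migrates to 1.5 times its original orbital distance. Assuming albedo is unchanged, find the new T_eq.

T_eq ∝ L^(1/4) · d^(−1/2).
T′ = 858 / 1.5^(1/2) = 701 K.

T_eq ≈ 701 K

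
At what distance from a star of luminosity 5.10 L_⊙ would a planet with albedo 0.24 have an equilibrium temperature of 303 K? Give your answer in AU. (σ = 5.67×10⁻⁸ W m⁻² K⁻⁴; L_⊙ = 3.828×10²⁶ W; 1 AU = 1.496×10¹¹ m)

d ≈ 1.66 AU

L = 5.10 × 3.828×10²⁶ = 1.95×10²⁷ W.
From T_eq⁴ = L(1−A)/(16πσd²): d = √[L(1−A)/(16πσT_eq⁴)].
d = √[1.95×10²⁷ × 0.76 / (16π × 5.67×10⁻⁸ × (303)⁴)] = 2.49×10¹¹ m = 1.66 AU.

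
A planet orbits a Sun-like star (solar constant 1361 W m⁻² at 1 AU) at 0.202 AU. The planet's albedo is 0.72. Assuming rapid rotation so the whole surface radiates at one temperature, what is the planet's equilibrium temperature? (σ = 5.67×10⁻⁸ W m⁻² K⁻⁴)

T_eq ≈ 450 K

Flux at 0.202 AU: S = 1361/0.202² = 3.34×10⁴ W m⁻².
Energy balance: absorbed = emitted ⇒ πR²·S(1−A) = 4πR²·σT_eq⁴, so T_eq⁴ = S(1−A)/(4σ).
T_eq = [3.34×10⁴ × 0.28 / (4 × 5.67×10⁻⁸)]^(1/4) = (4.12×10¹⁰)^(1/4) = 450 K.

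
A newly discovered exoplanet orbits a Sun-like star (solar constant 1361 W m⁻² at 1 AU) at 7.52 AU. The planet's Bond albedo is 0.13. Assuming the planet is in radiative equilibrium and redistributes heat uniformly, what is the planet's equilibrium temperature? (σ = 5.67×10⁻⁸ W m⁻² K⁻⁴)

T_eq ≈ 98.0 K

Flux at 7.52 AU: S = 1361/7.52² = 24.1 W m⁻².
Energy balance: absorbed = emitted ⇒ πR²·S(1−A) = 4πR²·σT_eq⁴, so T_eq⁴ = S(1−A)/(4σ).
T_eq = [24.1 × 0.87 / (4 × 5.67×10⁻⁸)]^(1/4) = (9.23×10⁷)^(1/4) = 98.0 K.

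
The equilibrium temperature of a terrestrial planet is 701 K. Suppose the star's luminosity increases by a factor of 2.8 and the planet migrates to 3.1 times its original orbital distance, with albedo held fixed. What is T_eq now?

T_eq ≈ 515 K

T_eq ∝ L^(1/4) · d^(−1/2).
T′ = 701 × 2.8^(1/4) / 3.1^(1/2) = 515 K.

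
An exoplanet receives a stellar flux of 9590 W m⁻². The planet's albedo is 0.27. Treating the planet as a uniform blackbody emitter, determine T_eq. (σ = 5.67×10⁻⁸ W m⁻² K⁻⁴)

T_eq ≈ 419 K

Energy balance: absorbed = emitted ⇒ πR²·S(1−A) = 4πR²·σT_eq⁴, so T_eq⁴ = S(1−A)/(4σ).
T_eq = [9590 × 0.73 / (4 × 5.67×10⁻⁸)]^(1/4) = (3.09×10¹⁰)^(1/4) = 419 K.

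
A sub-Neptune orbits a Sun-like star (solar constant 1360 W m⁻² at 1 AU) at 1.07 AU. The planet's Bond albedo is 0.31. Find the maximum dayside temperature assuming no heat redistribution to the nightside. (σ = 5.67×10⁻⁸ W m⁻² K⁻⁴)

T_ss ≈ 347 K

Flux at 1.07 AU: S = 1360/1.07² = 1190 W m⁻².
With no redistribution each surface element balances locally: S(1−A) = σT⁴.
T = [1190 × 0.69 / 5.67×10⁻⁸]^(1/4) = (1.45×10¹⁰)^(1/4) = 347 K.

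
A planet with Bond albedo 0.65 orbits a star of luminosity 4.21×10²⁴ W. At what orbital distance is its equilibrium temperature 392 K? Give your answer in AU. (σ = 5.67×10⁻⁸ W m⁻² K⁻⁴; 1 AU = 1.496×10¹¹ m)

d ≈ 0.0313 AU

From T_eq⁴ = L(1−A)/(16πσd²): d = √[L(1−A)/(16πσT_eq⁴)].
d = √[4.21×10²⁴ × 0.35 / (16π × 5.67×10⁻⁸ × (392)⁴)] = 4.68×10⁹ m = 0.0313 AU.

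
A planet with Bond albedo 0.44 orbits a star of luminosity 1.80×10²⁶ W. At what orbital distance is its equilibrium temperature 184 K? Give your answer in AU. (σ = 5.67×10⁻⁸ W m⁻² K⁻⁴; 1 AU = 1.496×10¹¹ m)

From T_eq⁴ = L(1−A)/(16πσd²): d = √[L(1−A)/(16πσT_eq⁴)].
d = √[1.80×10²⁶ × 0.56 / (16π × 5.67×10⁻⁸ × (184)⁴)] = 1.76×10¹¹ m = 1.17 AU.

d ≈ 1.17 AU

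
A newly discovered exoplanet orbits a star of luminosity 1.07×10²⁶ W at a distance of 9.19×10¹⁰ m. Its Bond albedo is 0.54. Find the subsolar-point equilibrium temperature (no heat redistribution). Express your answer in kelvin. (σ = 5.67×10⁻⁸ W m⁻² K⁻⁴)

T_ss ≈ 301 K

Flux: S = L/(4πd²) = 1.07×10²⁶/(4π×(9.19×10¹⁰)²) = 1010 W m⁻².
At the subsolar point the surface absorbs S(1−A) and emits σT⁴ per unit area — no factor of 4, since only the local patch is in balance.
T = [1010 × 0.46 / 5.67×10⁻⁸]^(1/4) = (8.18×10⁹)^(1/4) = 301 K.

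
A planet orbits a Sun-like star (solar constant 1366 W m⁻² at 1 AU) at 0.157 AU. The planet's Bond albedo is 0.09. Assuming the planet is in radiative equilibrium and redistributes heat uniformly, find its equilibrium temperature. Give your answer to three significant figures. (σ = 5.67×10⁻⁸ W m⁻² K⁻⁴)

Flux at 0.157 AU: S = 1366/0.157² = 5.54×10⁴ W m⁻².
Energy balance: absorbed = emitted ⇒ πR²·S(1−A) = 4πR²·σT_eq⁴, so T_eq⁴ = S(1−A)/(4σ).
T_eq = [5.54×10⁴ × 0.91 / (4 × 5.67×10⁻⁸)]^(1/4) = (2.22×10¹¹)^(1/4) = 687 K.

T_eq ≈ 687 K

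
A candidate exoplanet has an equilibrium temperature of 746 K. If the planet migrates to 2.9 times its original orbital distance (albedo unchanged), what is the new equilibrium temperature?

T_eq ≈ 438 K

T_eq ∝ L^(1/4) · d^(−1/2).
T′ = 746 / 2.9^(1/2) = 438 K.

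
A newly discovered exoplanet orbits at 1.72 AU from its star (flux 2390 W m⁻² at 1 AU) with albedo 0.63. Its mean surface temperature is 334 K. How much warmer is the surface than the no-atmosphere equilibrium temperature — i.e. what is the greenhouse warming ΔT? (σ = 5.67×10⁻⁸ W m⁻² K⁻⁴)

ΔT ≈ 143.5 K

S = 2390/1.72² = 807.9 W m⁻².
T_eq = [S(1−A)/(4σ)]^(1/4) = [807.9×0.37/(4×5.67×10⁻⁸)]^(1/4) = 190.5 K.
ΔT = T_surf − T_eq = 334 − 190.5.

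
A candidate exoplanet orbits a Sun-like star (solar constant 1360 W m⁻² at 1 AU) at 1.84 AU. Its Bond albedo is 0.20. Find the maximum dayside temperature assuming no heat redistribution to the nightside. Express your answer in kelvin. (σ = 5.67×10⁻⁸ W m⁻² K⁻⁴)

Flux at 1.84 AU: S = 1360/1.84² = 402 W m⁻².
With no redistribution each surface element balances locally: S(1−A) = σT⁴.
T = [402 × 0.80 / 5.67×10⁻⁸]^(1/4) = (5.67×10⁹)^(1/4) = 274 K.

T_ss ≈ 274 K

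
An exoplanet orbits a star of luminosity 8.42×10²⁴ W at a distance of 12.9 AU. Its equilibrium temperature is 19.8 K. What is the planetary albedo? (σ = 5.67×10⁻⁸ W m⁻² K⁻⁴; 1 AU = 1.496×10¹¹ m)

A ≈ 0.81

d = 12.9 AU = 1.93×10¹² m.
Flux: S = L/(4πd²) = 8.42×10²⁴/(4π×(1.93×10¹²)²) = 0.180 W m⁻².
From T_eq⁴ = S(1−A)/(4σ): 1−A = 4σT_eq⁴/S.
1−A = 4 × 5.67×10⁻⁸ × (19.8)⁴ / 0.180 = 0.194.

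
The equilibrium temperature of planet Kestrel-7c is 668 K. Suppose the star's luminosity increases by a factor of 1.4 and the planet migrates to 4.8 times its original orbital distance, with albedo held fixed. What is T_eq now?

T_eq ∝ L^(1/4) · d^(−1/2).
T′ = 668 × 1.4^(1/4) / 4.8^(1/2) = 332 K.

T_eq ≈ 332 K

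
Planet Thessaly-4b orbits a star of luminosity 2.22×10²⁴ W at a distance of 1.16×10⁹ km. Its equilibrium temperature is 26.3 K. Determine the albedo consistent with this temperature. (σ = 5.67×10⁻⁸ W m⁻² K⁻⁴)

d = 1.16×10⁹ km = 1.16×10¹² m.
Flux: S = L/(4πd²) = 2.22×10²⁴/(4π×(1.16×10¹²)²) = 0.131 W m⁻².
From T_eq⁴ = S(1−A)/(4σ): 1−A = 4σT_eq⁴/S.
1−A = 4 × 5.67×10⁻⁸ × (26.3)⁴ / 0.131 = 0.826.

A ≈ 0.17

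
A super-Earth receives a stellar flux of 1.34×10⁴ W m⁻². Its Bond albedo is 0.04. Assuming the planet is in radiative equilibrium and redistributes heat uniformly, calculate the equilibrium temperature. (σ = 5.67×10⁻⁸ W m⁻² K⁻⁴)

T_eq ≈ 488 K

Energy balance: absorbed = emitted ⇒ πR²·S(1−A) = 4πR²·σT_eq⁴, so T_eq⁴ = S(1−A)/(4σ).
T_eq = [1.34×10⁴ × 0.96 / (4 × 5.67×10⁻⁸)]^(1/4) = (5.67×10¹⁰)^(1/4) = 488 K.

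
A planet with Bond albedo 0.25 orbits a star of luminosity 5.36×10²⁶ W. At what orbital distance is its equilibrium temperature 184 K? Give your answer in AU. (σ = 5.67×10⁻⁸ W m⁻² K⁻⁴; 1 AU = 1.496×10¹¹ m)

d ≈ 2.34 AU

From T_eq⁴ = L(1−A)/(16πσd²): d = √[L(1−A)/(16πσT_eq⁴)].
d = √[5.36×10²⁶ × 0.75 / (16π × 5.67×10⁻⁸ × (184)⁴)] = 3.51×10¹¹ m = 2.34 AU.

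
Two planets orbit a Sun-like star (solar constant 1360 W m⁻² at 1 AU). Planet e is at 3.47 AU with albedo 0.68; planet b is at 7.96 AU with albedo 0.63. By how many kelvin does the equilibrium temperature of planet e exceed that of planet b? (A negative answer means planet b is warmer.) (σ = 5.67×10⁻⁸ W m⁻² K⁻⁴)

ΔT ≈ 35.4 K

T_eq = [S₀(1−A)/(4σd²)]^(1/4), so T ∝ (1−A)^(1/4) / √d.
T₁ = [1360×0.32/(4×5.67×10⁻⁸×3.47²)]^(1/4) = 112.36 K.
T₂ = [1360×0.37/(4×5.67×10⁻⁸×7.96²)]^(1/4) = 76.93 K.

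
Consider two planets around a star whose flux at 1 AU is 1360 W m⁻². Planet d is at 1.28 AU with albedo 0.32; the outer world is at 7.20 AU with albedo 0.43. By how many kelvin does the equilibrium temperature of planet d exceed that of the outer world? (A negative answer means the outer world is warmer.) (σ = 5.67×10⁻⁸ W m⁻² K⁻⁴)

ΔT ≈ 133.2 K

T_eq = [S₀(1−A)/(4σd²)]^(1/4), so T ∝ (1−A)^(1/4) / √d.
T₁ = [1360×0.68/(4×5.67×10⁻⁸×1.28²)]^(1/4) = 223.36 K.
T₂ = [1360×0.57/(4×5.67×10⁻⁸×7.20²)]^(1/4) = 90.11 K.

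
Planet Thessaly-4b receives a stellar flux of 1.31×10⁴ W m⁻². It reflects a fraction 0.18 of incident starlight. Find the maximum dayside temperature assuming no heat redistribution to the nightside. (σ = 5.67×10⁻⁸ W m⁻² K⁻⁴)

T_ss ≈ 660 K

With no redistribution each surface element balances locally: S(1−A) = σT⁴.
T = [1.31×10⁴ × 0.82 / 5.67×10⁻⁸]^(1/4) = (1.89×10¹¹)^(1/4) = 660 K.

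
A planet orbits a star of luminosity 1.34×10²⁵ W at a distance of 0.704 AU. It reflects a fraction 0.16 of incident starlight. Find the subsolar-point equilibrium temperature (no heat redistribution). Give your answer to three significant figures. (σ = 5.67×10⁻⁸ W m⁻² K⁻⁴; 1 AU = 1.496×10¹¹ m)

T_ss ≈ 194 K

d = 0.704 AU = 1.05×10¹¹ m.
Flux: S = L/(4πd²) = 1.34×10²⁵/(4π×(1.05×10¹¹)²) = 96.1 W m⁻².
At the subsolar point the surface absorbs S(1−A) and emits σT⁴ per unit area — no factor of 4, since only the local patch is in balance.
T = [96.1 × 0.84 / 5.67×10⁻⁸]^(1/4) = (1.42×10⁹)^(1/4) = 194 K.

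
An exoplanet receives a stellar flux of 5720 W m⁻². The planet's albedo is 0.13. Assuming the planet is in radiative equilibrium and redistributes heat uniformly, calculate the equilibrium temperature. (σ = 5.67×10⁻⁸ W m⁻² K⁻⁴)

T_eq ≈ 385 K

Energy balance: absorbed = emitted ⇒ πR²·S(1−A) = 4πR²·σT_eq⁴, so T_eq⁴ = S(1−A)/(4σ).
T_eq = [5720 × 0.87 / (4 × 5.67×10⁻⁸)]^(1/4) = (2.19×10¹⁰)^(1/4) = 385 K.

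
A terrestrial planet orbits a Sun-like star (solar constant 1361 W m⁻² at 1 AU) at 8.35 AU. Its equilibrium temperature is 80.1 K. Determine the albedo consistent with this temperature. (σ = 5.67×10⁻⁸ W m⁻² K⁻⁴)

Flux at 8.35 AU: S = 1361/8.35² = 19.5 W m⁻².
From T_eq⁴ = S(1−A)/(4σ): 1−A = 4σT_eq⁴/S.
1−A = 4 × 5.67×10⁻⁸ × (80.1)⁴ / 19.5 = 0.478.

A ≈ 0.52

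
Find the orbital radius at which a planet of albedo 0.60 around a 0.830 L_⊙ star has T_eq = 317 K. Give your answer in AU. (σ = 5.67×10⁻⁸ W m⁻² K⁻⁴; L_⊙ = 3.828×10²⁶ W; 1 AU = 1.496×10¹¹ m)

d ≈ 0.444 AU

L = 0.830 × 3.828×10²⁶ = 3.18×10²⁶ W.
From T_eq⁴ = L(1−A)/(16πσd²): d = √[L(1−A)/(16πσT_eq⁴)].
d = √[3.18×10²⁶ × 0.40 / (16π × 5.67×10⁻⁸ × (317)⁴)] = 6.65×10¹⁰ m = 0.444 AU.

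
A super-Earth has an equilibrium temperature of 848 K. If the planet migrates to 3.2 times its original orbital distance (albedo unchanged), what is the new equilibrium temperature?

T_eq ≈ 474 K

T_eq ∝ L^(1/4) · d^(−1/2).
T′ = 848 / 3.2^(1/2) = 474 K.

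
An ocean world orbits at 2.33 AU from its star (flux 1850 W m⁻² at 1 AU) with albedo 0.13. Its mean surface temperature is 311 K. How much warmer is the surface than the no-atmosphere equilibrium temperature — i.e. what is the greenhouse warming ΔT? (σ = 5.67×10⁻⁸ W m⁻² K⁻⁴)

ΔT ≈ 120.9 K

S = 1850/2.33² = 340.8 W m⁻².
T_eq = [S(1−A)/(4σ)]^(1/4) = [340.8×0.87/(4×5.67×10⁻⁸)]^(1/4) = 190.1 K.
ΔT = T_surf − T_eq = 311 − 190.1.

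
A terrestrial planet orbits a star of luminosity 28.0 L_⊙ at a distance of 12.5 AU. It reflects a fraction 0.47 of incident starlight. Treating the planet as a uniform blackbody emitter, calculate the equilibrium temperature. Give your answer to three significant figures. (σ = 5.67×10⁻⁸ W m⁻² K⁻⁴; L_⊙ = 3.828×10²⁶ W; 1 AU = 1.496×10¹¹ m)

d = 12.5 AU = 1.87×10¹² m.
L = 28.0 × 3.828×10²⁶ = 1.07×10²⁸ W.
Flux: S = L/(4πd²) = 1.07×10²⁸/(4π×(1.87×10¹²)²) = 244 W m⁻².
Energy balance: absorbed = emitted ⇒ πR²·S(1−A) = 4πR²·σT_eq⁴, so T_eq⁴ = S(1−A)/(4σ).
T_eq = [244 × 0.53 / (4 × 5.67×10⁻⁸)]^(1/4) = (5.70×10⁸)^(1/4) = 155 K.

T_eq ≈ 155 K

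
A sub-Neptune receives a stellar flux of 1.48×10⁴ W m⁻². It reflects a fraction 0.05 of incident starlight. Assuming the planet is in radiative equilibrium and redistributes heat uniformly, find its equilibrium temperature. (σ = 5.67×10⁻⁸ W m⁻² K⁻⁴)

Energy balance: absorbed = emitted ⇒ πR²·S(1−A) = 4πR²·σT_eq⁴, so T_eq⁴ = S(1−A)/(4σ).
T_eq = [1.48×10⁴ × 0.95 / (4 × 5.67×10⁻⁸)]^(1/4) = (6.20×10¹⁰)^(1/4) = 499 K.

T_eq ≈ 499 K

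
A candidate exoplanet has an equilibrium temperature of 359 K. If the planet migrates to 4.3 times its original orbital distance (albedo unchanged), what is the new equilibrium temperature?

T_eq ≈ 173 K

T_eq ∝ L^(1/4) · d^(−1/2).
T′ = 359 / 4.3^(1/2) = 173 K.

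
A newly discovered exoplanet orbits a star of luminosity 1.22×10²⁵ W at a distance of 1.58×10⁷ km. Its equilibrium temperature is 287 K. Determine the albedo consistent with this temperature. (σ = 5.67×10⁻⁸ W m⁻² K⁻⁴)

d = 1.58×10⁷ km = 1.58×10¹⁰ m.
Flux: S = L/(4πd²) = 1.22×10²⁵/(4π×(1.58×10¹⁰)²) = 3890 W m⁻².
From T_eq⁴ = S(1−A)/(4σ): 1−A = 4σT_eq⁴/S.
1−A = 4 × 5.67×10⁻⁸ × (287)⁴ / 3890 = 0.396.

A ≈ 0.60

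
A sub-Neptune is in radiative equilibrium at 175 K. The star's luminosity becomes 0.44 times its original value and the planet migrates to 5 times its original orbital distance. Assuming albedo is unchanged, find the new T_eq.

T_eq ≈ 63.7 K

T_eq ∝ L^(1/4) · d^(−1/2).
T′ = 175 × 0.44^(1/4) / 5^(1/2) = 63.7 K.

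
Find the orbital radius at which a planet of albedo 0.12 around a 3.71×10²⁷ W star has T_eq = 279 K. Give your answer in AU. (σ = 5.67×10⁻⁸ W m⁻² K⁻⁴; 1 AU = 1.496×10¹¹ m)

d ≈ 2.91 AU

From T_eq⁴ = L(1−A)/(16πσd²): d = √[L(1−A)/(16πσT_eq⁴)].
d = √[3.71×10²⁷ × 0.88 / (16π × 5.67×10⁻⁸ × (279)⁴)] = 4.35×10¹¹ m = 2.91 AU.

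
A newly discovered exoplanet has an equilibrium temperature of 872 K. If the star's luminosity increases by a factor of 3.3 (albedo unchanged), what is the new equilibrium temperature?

T_eq ≈ 1180 K

T_eq ∝ L^(1/4) · d^(−1/2).
T′ = 872 × 3.3^(1/4) = 1180 K.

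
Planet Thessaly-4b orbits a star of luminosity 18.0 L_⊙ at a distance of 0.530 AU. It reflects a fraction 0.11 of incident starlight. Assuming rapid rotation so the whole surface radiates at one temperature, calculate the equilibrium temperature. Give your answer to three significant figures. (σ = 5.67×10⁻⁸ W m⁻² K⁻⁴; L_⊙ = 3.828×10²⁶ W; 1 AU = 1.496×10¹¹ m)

d = 0.530 AU = 7.93×10¹⁰ m.
L = 18.0 × 3.828×10²⁶ = 6.89×10²⁷ W.
Flux: S = L/(4πd²) = 6.89×10²⁷/(4π×(7.93×10¹⁰)²) = 8.72×10⁴ W m⁻².
Energy balance: absorbed = emitted ⇒ πR²·S(1−A) = 4πR²·σT_eq⁴, so T_eq⁴ = S(1−A)/(4σ).
T_eq = [8.72×10⁴ × 0.89 / (4 × 5.67×10⁻⁸)]^(1/4) = (3.42×10¹¹)^(1/4) = 765 K.

T_eq ≈ 765 K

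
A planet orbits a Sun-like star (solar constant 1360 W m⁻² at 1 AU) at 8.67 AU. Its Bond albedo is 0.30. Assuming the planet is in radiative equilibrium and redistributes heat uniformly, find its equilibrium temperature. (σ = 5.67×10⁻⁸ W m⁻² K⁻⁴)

T_eq ≈ 86.4 K

Flux at 8.67 AU: S = 1360/8.67² = 18.1 W m⁻².
Energy balance: absorbed = emitted ⇒ πR²·S(1−A) = 4πR²·σT_eq⁴, so T_eq⁴ = S(1−A)/(4σ).
T_eq = [18.1 × 0.70 / (4 × 5.67×10⁻⁸)]^(1/4) = (5.58×10⁷)^(1/4) = 86.4 K.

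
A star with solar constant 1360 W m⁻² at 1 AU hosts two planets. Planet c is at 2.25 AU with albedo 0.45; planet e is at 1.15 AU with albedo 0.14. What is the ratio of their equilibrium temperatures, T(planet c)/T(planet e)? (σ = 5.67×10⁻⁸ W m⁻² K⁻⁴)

T_eq = [S₀(1−A)/(4σd²)]^(1/4), so T ∝ (1−A)^(1/4) / √d.
T₁ = [1360×0.55/(4×5.67×10⁻⁸×2.25²)]^(1/4) = 159.76 K.
T₂ = [1360×0.86/(4×5.67×10⁻⁸×1.15²)]^(1/4) = 249.89 K.

T₁/T₂ ≈ 0.639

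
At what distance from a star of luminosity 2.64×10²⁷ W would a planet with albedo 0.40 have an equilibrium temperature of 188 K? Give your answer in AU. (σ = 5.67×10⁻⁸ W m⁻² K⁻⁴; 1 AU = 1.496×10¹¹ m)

From T_eq⁴ = L(1−A)/(16πσd²): d = √[L(1−A)/(16πσT_eq⁴)].
d = √[2.64×10²⁷ × 0.60 / (16π × 5.67×10⁻⁸ × (188)⁴)] = 6.67×10¹¹ m = 4.46 AU.

d ≈ 4.46 AU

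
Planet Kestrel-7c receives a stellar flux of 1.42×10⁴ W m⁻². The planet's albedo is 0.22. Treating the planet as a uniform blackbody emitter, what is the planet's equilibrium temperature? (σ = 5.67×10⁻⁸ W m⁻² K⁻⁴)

T_eq ≈ 470 K

Energy balance: absorbed = emitted ⇒ πR²·S(1−A) = 4πR²·σT_eq⁴, so T_eq⁴ = S(1−A)/(4σ).
T_eq = [1.42×10⁴ × 0.78 / (4 × 5.67×10⁻⁸)]^(1/4) = (4.88×10¹⁰)^(1/4) = 470 K.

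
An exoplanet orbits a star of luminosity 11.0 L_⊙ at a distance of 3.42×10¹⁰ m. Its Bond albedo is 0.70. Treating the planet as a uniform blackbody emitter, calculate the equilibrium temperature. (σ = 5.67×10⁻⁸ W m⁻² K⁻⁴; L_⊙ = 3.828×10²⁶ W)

L = 11.0 × 3.828×10²⁶ = 4.21×10²⁷ W.
Flux: S = L/(4πd²) = 4.21×10²⁷/(4π×(3.42×10¹⁰)²) = 2.86×10⁵ W m⁻².
Energy balance: absorbed = emitted ⇒ πR²·S(1−A) = 4πR²·σT_eq⁴, so T_eq⁴ = S(1−A)/(4σ).
T_eq = [2.86×10⁵ × 0.30 / (4 × 5.67×10⁻⁸)]^(1/4) = (3.79×10¹¹)^(1/4) = 785 K.

T_eq ≈ 785 K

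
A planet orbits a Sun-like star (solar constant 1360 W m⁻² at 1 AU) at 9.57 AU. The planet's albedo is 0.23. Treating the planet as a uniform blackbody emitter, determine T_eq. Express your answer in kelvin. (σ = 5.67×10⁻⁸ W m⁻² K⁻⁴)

Flux at 9.57 AU: S = 1360/9.57² = 14.8 W m⁻².
Energy balance: absorbed = emitted ⇒ πR²·S(1−A) = 4πR²·σT_eq⁴, so T_eq⁴ = S(1−A)/(4σ).
T_eq = [14.8 × 0.77 / (4 × 5.67×10⁻⁸)]^(1/4) = (5.04×10⁷)^(1/4) = 84.3 K.

T_eq ≈ 84.3 K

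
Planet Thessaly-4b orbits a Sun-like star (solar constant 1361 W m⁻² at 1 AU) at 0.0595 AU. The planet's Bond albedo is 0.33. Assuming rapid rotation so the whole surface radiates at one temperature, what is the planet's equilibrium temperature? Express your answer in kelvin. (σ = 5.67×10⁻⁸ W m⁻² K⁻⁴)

Flux at 0.0595 AU: S = 1361/0.0595² = 3.84×10⁵ W m⁻².
Energy balance: absorbed = emitted ⇒ πR²·S(1−A) = 4πR²·σT_eq⁴, so T_eq⁴ = S(1−A)/(4σ).
T_eq = [3.84×10⁵ × 0.67 / (4 × 5.67×10⁻⁸)]^(1/4) = (1.14×10¹²)^(1/4) = 1030 K.

T_eq ≈ 1030 K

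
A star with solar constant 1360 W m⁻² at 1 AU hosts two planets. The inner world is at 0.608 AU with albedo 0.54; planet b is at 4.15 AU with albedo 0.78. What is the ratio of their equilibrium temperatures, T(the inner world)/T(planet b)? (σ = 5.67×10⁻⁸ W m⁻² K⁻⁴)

T_eq = [S₀(1−A)/(4σd²)]^(1/4), so T ∝ (1−A)^(1/4) / √d.
T₁ = [1360×0.46/(4×5.67×10⁻⁸×0.608²)]^(1/4) = 293.91 K.
T₂ = [1360×0.22/(4×5.67×10⁻⁸×4.15²)]^(1/4) = 93.55 K.

T₁/T₂ ≈ 3.142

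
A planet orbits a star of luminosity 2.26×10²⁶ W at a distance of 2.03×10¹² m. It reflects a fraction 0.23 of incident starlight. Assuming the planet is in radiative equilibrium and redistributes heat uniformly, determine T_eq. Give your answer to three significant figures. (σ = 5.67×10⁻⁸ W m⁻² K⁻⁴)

Flux: S = L/(4πd²) = 2.26×10²⁶/(4π×(2.03×10¹²)²) = 4.36 W m⁻².
Energy balance: absorbed = emitted ⇒ πR²·S(1−A) = 4πR²·σT_eq⁴, so T_eq⁴ = S(1−A)/(4σ).
T_eq = [4.36 × 0.77 / (4 × 5.67×10⁻⁸)]^(1/4) = (1.48×10⁷)^(1/4) = 62.0 K.

T_eq ≈ 62.0 K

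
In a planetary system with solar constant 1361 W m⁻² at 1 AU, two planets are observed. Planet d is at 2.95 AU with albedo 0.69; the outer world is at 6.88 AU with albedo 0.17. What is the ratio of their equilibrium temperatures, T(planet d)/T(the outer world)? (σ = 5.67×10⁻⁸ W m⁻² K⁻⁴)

T_eq = [S₀(1−A)/(4σd²)]^(1/4), so T ∝ (1−A)^(1/4) / √d.
T₁ = [1361×0.31/(4×5.67×10⁻⁸×2.95²)]^(1/4) = 120.92 K.
T₂ = [1361×0.83/(4×5.67×10⁻⁸×6.88²)]^(1/4) = 101.28 K.

T₁/T₂ ≈ 1.194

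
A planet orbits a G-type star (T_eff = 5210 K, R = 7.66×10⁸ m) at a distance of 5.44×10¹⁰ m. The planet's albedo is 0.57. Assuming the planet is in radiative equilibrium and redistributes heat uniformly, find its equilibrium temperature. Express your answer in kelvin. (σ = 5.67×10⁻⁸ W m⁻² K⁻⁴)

L = 4πR_⋆²σT_⋆⁴ = 4π(7.66×10⁸)² × 5.67×10⁻⁸ × (5210)⁴ = 3.08×10²⁶ W.
S = L/(4πd²) = 8280 W m⁻².
Energy balance: absorbed = emitted ⇒ πR²·S(1−A) = 4πR²·σT_eq⁴, so T_eq⁴ = S(1−A)/(4σ).
T_eq = [8280 × 0.43 / (4 × 5.67×10⁻⁸)]^(1/4) = (1.57×10¹⁰)^(1/4) = 354 K.

T_eq ≈ 354 K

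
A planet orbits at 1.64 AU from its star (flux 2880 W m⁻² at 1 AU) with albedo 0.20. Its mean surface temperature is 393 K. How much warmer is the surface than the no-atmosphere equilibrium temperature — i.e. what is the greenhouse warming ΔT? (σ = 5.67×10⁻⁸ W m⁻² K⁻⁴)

S = 2880/1.64² = 1071 W m⁻².
T_eq = [S(1−A)/(4σ)]^(1/4) = [1071×0.80/(4×5.67×10⁻⁸)]^(1/4) = 247.9 K.
ΔT = T_surf − T_eq = 393 − 247.9.

ΔT ≈ 145.1 K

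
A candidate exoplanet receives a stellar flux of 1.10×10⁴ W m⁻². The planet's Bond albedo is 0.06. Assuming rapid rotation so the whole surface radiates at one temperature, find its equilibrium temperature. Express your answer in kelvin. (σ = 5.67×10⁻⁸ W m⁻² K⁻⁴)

T_eq ≈ 462 K

Energy balance: absorbed = emitted ⇒ πR²·S(1−A) = 4πR²·σT_eq⁴, so T_eq⁴ = S(1−A)/(4σ).
T_eq = [1.10×10⁴ × 0.94 / (4 × 5.67×10⁻⁸)]^(1/4) = (4.56×10¹⁰)^(1/4) = 462 K.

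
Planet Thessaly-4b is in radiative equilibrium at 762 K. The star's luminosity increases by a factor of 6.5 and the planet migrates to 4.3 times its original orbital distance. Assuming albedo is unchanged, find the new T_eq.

T_eq ∝ L^(1/4) · d^(−1/2).
T′ = 762 × 6.5^(1/4) / 4.3^(1/2) = 587 K.

T_eq ≈ 587 K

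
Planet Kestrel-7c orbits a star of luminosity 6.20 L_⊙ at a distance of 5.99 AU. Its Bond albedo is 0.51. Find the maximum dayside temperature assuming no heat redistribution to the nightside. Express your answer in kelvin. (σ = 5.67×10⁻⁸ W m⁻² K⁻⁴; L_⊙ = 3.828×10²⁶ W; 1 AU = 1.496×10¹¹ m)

T_ss ≈ 212 K

d = 5.99 AU = 8.96×10¹¹ m.
L = 6.20 × 3.828×10²⁶ = 2.37×10²⁷ W.
Flux: S = L/(4πd²) = 2.37×10²⁷/(4π×(8.96×10¹¹)²) = 235 W m⁻².
With no redistribution each surface element balances locally: S(1−A) = σT⁴.
T = [235 × 0.49 / 5.67×10⁻⁸]^(1/4) = (2.03×10⁹)^(1/4) = 212 K.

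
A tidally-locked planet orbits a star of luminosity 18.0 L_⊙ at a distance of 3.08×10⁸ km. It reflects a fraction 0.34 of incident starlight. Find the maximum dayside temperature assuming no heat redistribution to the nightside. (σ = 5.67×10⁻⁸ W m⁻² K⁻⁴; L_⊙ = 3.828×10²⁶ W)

d = 3.08×10⁸ km = 3.08×10¹¹ m.
L = 18.0 × 3.828×10²⁶ = 6.89×10²⁷ W.
Flux: S = L/(4πd²) = 6.89×10²⁷/(4π×(3.08×10¹¹)²) = 5780 W m⁻².
With no redistribution each surface element balances locally: S(1−A) = σT⁴.
T = [5780 × 0.66 / 5.67×10⁻⁸]^(1/4) = (6.73×10¹⁰)^(1/4) = 509 K.

T_ss ≈ 509 K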